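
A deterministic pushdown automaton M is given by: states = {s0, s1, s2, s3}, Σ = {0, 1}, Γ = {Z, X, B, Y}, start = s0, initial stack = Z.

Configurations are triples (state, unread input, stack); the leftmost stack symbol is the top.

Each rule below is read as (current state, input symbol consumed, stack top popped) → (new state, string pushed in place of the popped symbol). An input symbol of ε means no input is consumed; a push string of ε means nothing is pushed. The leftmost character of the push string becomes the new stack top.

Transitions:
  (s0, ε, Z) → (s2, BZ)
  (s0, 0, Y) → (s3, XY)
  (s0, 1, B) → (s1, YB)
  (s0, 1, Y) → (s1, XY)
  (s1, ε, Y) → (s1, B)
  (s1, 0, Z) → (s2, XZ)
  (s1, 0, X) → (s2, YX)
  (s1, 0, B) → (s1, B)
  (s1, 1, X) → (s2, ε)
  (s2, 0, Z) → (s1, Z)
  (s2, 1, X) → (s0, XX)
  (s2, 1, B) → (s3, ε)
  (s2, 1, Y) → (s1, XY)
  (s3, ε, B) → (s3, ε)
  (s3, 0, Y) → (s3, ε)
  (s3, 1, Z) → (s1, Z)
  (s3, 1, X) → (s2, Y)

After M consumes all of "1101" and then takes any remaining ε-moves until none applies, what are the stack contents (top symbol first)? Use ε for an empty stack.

(s0, 1101, Z) ⊢ (s2, 1101, BZ) ⊢ (s3, 101, Z) ⊢ (s1, 01, Z) ⊢ (s2, 1, XZ) ⊢ (s0, ε, XXZ)
All input consumed in state s0 with stack XXZ.

XXZ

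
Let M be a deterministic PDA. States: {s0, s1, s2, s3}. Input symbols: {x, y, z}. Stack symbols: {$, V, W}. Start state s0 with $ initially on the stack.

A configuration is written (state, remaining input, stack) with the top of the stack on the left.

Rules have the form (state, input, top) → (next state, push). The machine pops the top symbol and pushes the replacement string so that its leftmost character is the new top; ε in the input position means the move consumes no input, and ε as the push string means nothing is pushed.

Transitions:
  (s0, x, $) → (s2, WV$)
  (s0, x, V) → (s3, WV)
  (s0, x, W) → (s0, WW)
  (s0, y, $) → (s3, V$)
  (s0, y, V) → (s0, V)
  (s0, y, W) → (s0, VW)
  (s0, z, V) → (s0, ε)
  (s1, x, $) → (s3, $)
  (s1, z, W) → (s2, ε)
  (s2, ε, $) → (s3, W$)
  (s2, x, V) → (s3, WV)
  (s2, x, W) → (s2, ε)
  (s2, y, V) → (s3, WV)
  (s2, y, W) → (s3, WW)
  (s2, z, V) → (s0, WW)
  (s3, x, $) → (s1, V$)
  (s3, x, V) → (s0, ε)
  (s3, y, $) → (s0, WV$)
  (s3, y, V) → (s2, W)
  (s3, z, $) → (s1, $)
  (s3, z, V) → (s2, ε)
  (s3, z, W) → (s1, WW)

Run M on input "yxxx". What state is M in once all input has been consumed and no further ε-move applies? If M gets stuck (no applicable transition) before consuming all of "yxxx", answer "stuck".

s2

(s0, yxxx, $)
  read y, top $: go to s3, push V$ → (s3, xxx, V$)
  read x, top V: go to s0, push ε → (s0, xx, $)
  read x, top $: go to s2, push WV$ → (s2, x, WV$)
  read x, top W: go to s2, push ε → (s2, ε, V$)
All input consumed; M is in state s2.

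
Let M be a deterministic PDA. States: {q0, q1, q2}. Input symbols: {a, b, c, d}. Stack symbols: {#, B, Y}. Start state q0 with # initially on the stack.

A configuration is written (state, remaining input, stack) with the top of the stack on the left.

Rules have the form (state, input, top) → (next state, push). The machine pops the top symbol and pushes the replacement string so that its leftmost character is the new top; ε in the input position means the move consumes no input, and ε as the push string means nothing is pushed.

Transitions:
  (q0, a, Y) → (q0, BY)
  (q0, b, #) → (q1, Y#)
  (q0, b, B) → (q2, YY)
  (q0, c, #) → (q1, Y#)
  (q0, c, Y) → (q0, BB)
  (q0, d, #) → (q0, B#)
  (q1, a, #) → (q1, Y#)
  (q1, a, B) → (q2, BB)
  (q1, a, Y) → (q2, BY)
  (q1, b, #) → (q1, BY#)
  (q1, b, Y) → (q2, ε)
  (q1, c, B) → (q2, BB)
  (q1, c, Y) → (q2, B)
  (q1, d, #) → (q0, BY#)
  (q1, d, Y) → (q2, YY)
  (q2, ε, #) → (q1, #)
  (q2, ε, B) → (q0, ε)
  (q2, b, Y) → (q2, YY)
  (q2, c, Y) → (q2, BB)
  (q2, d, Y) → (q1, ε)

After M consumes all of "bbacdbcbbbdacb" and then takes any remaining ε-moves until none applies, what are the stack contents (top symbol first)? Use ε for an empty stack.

(q0, bbacdbcbbbdacb, #)
  read b, top #: go to q1, push Y# → (q1, bacdbcbbbdacb, Y#)
  read b, top Y: go to q2, push ε → (q2, acdbcbbbdacb, #)
  ε-move, top #: go to q1, push # → (q1, acdbcbbbdacb, #)
  read a, top #: go to q1, push Y# → (q1, cdbcbbbdacb, Y#)
  read c, top Y: go to q2, push B → (q2, dbcbbbdacb, B#)
  ε-move, top B: go to q0, push ε → (q0, dbcbbbdacb, #)
  read d, top #: go to q0, push B# → (q0, bcbbbdacb, B#)
  read b, top B: go to q2, push YY → (q2, cbbbdacb, YY#)
  read c, top Y: go to q2, push BB → (q2, bbbdacb, BBY#)
  ε-move, top B: go to q0, push ε → (q0, bbbdacb, BY#)
  read b, top B: go to q2, push YY → (q2, bbdacb, YYY#)
  read b, top Y: go to q2, push YY → (q2, bdacb, YYYY#)
  read b, top Y: go to q2, push YY → (q2, dacb, YYYYY#)
  read d, top Y: go to q1, push ε → (q1, acb, YYYY#)
  read a, top Y: go to q2, push BY → (q2, cb, BYYYY#)
  ε-move, top B: go to q0, push ε → (q0, cb, YYYY#)
  read c, top Y: go to q0, push BB → (q0, b, BBYYY#)
  read b, top B: go to q2, push YY → (q2, ε, YYBYYY#)
All input consumed in state q2 with stack YYBYYY#.

YYBYYY#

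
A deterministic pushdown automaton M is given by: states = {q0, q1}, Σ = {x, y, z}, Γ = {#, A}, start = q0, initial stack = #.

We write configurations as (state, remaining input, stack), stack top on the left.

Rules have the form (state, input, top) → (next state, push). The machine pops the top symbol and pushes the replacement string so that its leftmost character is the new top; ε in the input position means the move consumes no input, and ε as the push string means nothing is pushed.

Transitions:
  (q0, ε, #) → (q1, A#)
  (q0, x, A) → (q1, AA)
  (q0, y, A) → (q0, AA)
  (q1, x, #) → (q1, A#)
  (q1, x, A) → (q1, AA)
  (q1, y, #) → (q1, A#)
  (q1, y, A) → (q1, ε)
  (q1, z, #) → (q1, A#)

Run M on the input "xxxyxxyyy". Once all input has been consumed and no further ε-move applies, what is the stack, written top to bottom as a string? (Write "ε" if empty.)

AA#

(q0, xxxyxxyyy, #)
  ε-move, top #: go to q1, push A# → (q1, xxxyxxyyy, A#)
  read x, top A: go to q1, push AA → (q1, xxyxxyyy, AA#)
  read x, top A: go to q1, push AA → (q1, xyxxyyy, AAA#)
  read x, top A: go to q1, push AA → (q1, yxxyyy, AAAA#)
  read y, top A: go to q1, push ε → (q1, xxyyy, AAA#)
  read x, top A: go to q1, push AA → (q1, xyyy, AAAA#)
  read x, top A: go to q1, push AA → (q1, yyy, AAAAA#)
  read y, top A: go to q1, push ε → (q1, yy, AAAA#)
  read y, top A: go to q1, push ε → (q1, y, AAA#)
  read y, top A: go to q1, push ε → (q1, ε, AA#)
All input consumed in state q1 with stack AA#.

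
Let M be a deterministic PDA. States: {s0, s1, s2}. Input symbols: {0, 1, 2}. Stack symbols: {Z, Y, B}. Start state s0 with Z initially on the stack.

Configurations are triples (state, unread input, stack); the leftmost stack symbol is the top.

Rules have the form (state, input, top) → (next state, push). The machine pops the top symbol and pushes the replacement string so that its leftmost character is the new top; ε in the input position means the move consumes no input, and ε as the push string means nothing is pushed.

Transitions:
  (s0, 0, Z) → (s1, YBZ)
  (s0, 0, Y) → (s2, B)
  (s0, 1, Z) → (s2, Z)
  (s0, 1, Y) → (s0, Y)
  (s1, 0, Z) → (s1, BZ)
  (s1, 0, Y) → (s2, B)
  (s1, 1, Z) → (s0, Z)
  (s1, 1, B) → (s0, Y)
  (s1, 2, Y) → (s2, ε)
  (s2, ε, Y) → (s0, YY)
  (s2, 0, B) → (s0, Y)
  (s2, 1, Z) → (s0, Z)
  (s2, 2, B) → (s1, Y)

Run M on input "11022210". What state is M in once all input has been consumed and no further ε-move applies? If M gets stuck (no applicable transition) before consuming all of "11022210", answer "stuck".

(s0, 11022210, Z)
  read 1, top Z: go to s2, push Z → (s2, 1022210, Z)
  read 1, top Z: go to s0, push Z → (s0, 022210, Z)
  read 0, top Z: go to s1, push YBZ → (s1, 22210, YBZ)
  read 2, top Y: go to s2, push ε → (s2, 2210, BZ)
  read 2, top B: go to s1, push Y → (s1, 210, YZ)
  read 2, top Y: go to s2, push ε → (s2, 10, Z)
  read 1, top Z: go to s0, push Z → (s0, 0, Z)
  read 0, top Z: go to s1, push YBZ → (s1, ε, YBZ)
All input consumed; M is in state s1.

s1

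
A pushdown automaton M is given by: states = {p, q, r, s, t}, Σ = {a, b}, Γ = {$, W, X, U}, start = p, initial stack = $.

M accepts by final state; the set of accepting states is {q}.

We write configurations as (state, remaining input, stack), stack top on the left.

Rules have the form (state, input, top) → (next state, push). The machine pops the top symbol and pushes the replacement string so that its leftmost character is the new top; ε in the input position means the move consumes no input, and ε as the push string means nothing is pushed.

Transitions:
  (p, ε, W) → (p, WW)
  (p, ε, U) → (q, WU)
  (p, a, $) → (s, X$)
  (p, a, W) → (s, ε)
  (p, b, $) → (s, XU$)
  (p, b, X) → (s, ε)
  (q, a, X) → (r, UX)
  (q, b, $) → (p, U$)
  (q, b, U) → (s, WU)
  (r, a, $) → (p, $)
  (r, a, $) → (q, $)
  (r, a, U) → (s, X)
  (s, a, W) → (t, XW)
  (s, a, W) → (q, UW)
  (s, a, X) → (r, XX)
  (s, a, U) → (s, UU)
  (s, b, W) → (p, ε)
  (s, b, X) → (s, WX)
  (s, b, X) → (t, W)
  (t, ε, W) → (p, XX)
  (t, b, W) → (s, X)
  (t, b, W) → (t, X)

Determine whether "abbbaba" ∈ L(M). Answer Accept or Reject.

One accepting computation: (p, abbbaba, $) ⊢ (s, bbbaba, X$) ⊢ (t, bbaba, W$) ⊢ (s, baba, X$) ⊢ (s, aba, WX$) ⊢ (q, ba, UWX$) ⊢ (s, a, WUWX$) ⊢ (q, ε, UWUWX$)
All input consumed and state q ∈ F.

Accept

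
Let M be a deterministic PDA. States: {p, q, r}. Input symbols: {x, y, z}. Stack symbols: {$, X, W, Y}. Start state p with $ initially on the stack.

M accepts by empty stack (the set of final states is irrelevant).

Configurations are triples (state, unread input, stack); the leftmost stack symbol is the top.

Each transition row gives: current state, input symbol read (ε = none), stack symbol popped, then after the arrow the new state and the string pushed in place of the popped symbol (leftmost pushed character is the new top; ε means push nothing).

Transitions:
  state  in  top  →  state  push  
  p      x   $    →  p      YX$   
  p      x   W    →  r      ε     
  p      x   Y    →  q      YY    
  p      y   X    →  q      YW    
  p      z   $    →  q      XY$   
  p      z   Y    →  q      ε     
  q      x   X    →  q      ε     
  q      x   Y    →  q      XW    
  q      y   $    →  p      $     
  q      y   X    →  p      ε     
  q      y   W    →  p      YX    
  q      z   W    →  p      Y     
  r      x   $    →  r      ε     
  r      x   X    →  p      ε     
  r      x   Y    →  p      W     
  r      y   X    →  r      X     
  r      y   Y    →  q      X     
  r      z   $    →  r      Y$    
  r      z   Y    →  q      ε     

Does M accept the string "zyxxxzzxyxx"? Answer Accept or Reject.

Accept

(p, zyxxxzzxyxx, $)
  read z, top $: go to q, push XY$ → (q, yxxxzzxyxx, XY$)
  read y, top X: go to p, push ε → (p, xxxzzxyxx, Y$)
  read x, top Y: go to q, push YY → (q, xxzzxyxx, YY$)
  read x, top Y: go to q, push XW → (q, xzzxyxx, XWY$)
  read x, top X: go to q, push ε → (q, zzxyxx, WY$)
  read z, top W: go to p, push Y → (p, zxyxx, YY$)
  read z, top Y: go to q, push ε → (q, xyxx, Y$)
  read x, top Y: go to q, push XW → (q, yxx, XW$)
  read y, top X: go to p, push ε → (p, xx, W$)
  read x, top W: go to r, push ε → (r, x, $)
  read x, top $: go to r, push ε → (r, ε, ε)
All input consumed and the stack is empty.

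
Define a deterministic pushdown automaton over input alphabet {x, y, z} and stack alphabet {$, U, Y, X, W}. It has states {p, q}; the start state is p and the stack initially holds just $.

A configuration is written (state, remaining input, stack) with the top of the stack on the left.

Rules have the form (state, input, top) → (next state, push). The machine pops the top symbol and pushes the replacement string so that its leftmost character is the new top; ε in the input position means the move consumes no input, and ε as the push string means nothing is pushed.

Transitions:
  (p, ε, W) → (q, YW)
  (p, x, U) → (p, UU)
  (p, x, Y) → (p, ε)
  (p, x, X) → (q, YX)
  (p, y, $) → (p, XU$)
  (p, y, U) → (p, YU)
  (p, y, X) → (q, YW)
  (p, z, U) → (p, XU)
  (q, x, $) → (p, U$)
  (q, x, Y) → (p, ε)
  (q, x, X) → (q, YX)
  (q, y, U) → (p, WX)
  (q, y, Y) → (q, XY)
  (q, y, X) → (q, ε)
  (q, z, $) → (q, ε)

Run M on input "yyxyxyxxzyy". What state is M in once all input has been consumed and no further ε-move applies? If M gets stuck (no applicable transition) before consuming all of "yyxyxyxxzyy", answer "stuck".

(p, yyxyxyxxzyy, $) ⊢ (p, yxyxyxxzyy, XU$) ⊢ (q, xyxyxxzyy, YWU$) ⊢ (p, yxyxxzyy, WU$) ⊢ (q, yxyxxzyy, YWU$) ⊢ (q, xyxxzyy, XYWU$) ⊢ (q, yxxzyy, YXYWU$) ⊢ (q, xxzyy, XYXYWU$) ⊢ (q, xzyy, YXYXYWU$) ⊢ (p, zyy, XYXYWU$)
No transition for (p, z, top X); M blocks with input zyy remaining.

stuck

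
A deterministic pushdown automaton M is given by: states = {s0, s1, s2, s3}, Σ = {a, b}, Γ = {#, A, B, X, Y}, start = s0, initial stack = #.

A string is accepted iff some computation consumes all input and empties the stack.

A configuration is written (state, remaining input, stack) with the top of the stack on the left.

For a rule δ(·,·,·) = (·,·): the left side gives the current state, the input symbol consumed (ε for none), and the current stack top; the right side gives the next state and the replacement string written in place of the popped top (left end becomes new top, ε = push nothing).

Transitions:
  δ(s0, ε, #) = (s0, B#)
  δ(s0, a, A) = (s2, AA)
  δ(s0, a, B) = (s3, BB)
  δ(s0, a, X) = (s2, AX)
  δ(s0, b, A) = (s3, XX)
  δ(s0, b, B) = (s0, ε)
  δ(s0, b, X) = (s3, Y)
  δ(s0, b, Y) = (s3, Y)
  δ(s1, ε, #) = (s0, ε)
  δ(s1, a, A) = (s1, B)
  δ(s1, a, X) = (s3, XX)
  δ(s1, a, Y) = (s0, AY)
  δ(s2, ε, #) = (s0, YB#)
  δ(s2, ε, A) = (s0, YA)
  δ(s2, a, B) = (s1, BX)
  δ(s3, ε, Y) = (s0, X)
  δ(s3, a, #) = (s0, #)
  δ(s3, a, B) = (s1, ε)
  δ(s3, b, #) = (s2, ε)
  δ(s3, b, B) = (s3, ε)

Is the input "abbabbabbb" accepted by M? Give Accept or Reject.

(s0, abbabbabbb, #)
  ε-move, top #: go to s0, push B# → (s0, abbabbabbb, B#)
  read a, top B: go to s3, push BB → (s3, bbabbabbb, BB#)
  read b, top B: go to s3, push ε → (s3, babbabbb, B#)
  read b, top B: go to s3, push ε → (s3, abbabbb, #)
  read a, top #: go to s0, push # → (s0, bbabbb, #)
  ε-move, top #: go to s0, push B# → (s0, bbabbb, B#)
  read b, top B: go to s0, push ε → (s0, babbb, #)
  ε-move, top #: go to s0, push B# → (s0, babbb, B#)
  read b, top B: go to s0, push ε → (s0, abbb, #)
  ε-move, top #: go to s0, push B# → (s0, abbb, B#)
  read a, top B: go to s3, push BB → (s3, bbb, BB#)
  read b, top B: go to s3, push ε → (s3, bb, B#)
  read b, top B: go to s3, push ε → (s3, b, #)
  read b, top #: go to s2, push ε → (s2, ε, ε)
All input consumed and the stack is empty.

Accept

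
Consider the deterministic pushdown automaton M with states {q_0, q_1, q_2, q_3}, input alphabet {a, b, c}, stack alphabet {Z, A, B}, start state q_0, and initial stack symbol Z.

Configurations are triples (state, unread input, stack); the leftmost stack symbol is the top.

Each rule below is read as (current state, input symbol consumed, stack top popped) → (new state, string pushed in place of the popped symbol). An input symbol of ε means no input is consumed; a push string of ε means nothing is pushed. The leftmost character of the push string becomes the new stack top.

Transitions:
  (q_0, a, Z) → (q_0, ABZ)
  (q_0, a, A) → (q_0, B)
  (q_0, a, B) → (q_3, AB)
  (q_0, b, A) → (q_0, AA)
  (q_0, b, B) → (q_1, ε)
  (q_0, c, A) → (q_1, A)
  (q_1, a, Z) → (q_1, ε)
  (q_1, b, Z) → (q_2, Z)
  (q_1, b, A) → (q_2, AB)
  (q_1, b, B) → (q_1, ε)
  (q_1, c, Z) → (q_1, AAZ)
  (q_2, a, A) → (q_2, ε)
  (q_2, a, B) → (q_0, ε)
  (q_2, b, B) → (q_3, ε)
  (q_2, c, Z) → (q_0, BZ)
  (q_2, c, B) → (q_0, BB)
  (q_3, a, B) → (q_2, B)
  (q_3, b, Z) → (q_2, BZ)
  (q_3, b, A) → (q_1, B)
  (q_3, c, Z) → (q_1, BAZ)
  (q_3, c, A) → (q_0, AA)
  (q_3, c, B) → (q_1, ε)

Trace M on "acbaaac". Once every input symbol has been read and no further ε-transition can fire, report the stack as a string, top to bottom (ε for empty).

(q_0, acbaaac, Z)
  read a, top Z: go to q_0, push ABZ → (q_0, cbaaac, ABZ)
  read c, top A: go to q_1, push A → (q_1, baaac, ABZ)
  read b, top A: go to q_2, push AB → (q_2, aaac, ABBZ)
  read a, top A: go to q_2, push ε → (q_2, aac, BBZ)
  read a, top B: go to q_0, push ε → (q_0, ac, BZ)
  read a, top B: go to q_3, push AB → (q_3, c, ABZ)
  read c, top A: go to q_0, push AA → (q_0, ε, AABZ)
All input consumed in state q_0 with stack AABZ.

AABZ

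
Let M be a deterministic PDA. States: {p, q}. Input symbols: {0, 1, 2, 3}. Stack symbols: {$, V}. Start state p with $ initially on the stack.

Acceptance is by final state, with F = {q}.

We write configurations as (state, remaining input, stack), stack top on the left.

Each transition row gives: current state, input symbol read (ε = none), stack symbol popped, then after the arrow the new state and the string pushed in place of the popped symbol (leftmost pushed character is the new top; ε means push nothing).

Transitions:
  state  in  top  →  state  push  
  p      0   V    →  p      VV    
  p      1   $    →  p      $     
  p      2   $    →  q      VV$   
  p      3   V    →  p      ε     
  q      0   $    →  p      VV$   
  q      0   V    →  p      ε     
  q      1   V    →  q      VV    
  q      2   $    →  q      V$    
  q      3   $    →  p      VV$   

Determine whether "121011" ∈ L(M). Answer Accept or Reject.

Reject

(p, 121011, $)
  read 1, top $: go to p, push $ → (p, 21011, $)
  read 2, top $: go to q, push VV$ → (q, 1011, VV$)
  read 1, top V: go to q, push VV → (q, 011, VVV$)
  read 0, top V: go to p, push ε → (p, 11, VV$)
No transition applies at (p, 11, VV$); input not fully consumed.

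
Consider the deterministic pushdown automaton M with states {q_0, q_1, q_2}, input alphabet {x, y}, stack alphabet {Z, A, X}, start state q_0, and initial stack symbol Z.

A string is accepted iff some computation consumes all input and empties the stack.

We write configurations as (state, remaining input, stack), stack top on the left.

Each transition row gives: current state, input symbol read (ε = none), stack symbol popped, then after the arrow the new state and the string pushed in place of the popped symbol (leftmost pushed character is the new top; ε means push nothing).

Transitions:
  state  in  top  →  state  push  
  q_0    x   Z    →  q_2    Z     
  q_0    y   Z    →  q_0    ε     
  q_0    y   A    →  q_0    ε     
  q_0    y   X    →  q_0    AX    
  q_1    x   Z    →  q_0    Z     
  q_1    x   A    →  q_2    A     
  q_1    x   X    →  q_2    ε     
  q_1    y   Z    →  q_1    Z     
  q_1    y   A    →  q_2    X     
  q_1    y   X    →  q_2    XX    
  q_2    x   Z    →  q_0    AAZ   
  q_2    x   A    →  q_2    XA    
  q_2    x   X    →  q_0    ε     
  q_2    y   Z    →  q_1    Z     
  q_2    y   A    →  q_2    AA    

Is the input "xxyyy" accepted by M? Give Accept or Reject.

Accept

(q_0, xxyyy, Z)
  read x, top Z: go to q_2, push Z → (q_2, xyyy, Z)
  read x, top Z: go to q_0, push AAZ → (q_0, yyy, AAZ)
  read y, top A: go to q_0, push ε → (q_0, yy, AZ)
  read y, top A: go to q_0, push ε → (q_0, y, Z)
  read y, top Z: go to q_0, push ε → (q_0, ε, ε)
All input consumed and the stack is empty.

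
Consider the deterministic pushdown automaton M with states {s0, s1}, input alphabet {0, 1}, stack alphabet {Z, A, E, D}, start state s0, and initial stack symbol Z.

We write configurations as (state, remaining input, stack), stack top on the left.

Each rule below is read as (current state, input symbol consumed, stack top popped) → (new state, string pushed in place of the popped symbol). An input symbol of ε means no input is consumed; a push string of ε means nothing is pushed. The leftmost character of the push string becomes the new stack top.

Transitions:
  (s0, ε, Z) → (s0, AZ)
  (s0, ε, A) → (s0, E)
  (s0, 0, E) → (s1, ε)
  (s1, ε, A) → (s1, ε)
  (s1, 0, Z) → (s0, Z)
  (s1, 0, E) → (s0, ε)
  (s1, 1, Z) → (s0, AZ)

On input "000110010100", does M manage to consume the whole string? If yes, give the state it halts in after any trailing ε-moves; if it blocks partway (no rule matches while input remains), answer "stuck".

(s0, 000110010100, Z) ⊢ (s0, 000110010100, AZ) ⊢ (s0, 000110010100, EZ) ⊢ (s1, 00110010100, Z) ⊢ (s0, 0110010100, Z) ⊢ (s0, 0110010100, AZ) ⊢ (s0, 0110010100, EZ) ⊢ (s1, 110010100, Z) ⊢ (s0, 10010100, AZ) ⊢ (s0, 10010100, EZ)
No transition for (s0, 1, top E); M blocks with input 10010100 remaining.

stuck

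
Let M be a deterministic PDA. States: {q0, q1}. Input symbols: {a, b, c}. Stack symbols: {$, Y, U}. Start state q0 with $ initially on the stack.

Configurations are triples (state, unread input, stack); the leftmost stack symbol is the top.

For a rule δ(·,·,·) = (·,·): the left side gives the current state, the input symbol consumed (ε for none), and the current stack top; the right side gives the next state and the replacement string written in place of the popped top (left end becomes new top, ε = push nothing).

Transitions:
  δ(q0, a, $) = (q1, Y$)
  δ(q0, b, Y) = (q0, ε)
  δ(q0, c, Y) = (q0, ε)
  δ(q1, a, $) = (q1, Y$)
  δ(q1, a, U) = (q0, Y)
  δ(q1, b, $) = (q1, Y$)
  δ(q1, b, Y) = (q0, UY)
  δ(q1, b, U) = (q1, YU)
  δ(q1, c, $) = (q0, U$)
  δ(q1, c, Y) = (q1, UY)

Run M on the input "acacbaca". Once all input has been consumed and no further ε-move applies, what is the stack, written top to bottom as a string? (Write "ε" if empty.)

(q0, acacbaca, $) ⊢ (q1, cacbaca, Y$) ⊢ (q1, acbaca, UY$) ⊢ (q0, cbaca, YY$) ⊢ (q0, baca, Y$) ⊢ (q0, aca, $) ⊢ (q1, ca, Y$) ⊢ (q1, a, UY$) ⊢ (q0, ε, YY$)
All input consumed in state q0 with stack YY$.

YY$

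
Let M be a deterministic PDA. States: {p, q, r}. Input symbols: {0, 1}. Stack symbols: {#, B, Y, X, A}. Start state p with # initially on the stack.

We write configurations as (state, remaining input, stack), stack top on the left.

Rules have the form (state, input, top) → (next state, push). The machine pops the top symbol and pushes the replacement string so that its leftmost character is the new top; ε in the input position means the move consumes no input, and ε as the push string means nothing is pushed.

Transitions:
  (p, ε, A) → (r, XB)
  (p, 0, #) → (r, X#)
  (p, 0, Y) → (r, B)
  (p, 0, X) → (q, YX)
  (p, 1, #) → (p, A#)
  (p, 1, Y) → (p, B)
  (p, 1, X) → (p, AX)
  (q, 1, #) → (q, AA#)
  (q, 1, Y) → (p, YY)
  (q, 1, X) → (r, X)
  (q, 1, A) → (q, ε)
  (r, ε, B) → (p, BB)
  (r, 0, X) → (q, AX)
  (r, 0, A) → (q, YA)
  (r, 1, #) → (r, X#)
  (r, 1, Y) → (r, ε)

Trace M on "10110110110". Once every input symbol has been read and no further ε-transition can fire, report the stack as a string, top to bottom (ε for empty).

(p, 10110110110, #) ⊢ (p, 0110110110, A#) ⊢ (r, 0110110110, XB#) ⊢ (q, 110110110, AXB#) ⊢ (q, 10110110, XB#) ⊢ (r, 0110110, XB#) ⊢ (q, 110110, AXB#) ⊢ (q, 10110, XB#) ⊢ (r, 0110, XB#) ⊢ (q, 110, AXB#) ⊢ (q, 10, XB#) ⊢ (r, 0, XB#) ⊢ (q, ε, AXB#)
All input consumed in state q with stack AXB#.

AXB#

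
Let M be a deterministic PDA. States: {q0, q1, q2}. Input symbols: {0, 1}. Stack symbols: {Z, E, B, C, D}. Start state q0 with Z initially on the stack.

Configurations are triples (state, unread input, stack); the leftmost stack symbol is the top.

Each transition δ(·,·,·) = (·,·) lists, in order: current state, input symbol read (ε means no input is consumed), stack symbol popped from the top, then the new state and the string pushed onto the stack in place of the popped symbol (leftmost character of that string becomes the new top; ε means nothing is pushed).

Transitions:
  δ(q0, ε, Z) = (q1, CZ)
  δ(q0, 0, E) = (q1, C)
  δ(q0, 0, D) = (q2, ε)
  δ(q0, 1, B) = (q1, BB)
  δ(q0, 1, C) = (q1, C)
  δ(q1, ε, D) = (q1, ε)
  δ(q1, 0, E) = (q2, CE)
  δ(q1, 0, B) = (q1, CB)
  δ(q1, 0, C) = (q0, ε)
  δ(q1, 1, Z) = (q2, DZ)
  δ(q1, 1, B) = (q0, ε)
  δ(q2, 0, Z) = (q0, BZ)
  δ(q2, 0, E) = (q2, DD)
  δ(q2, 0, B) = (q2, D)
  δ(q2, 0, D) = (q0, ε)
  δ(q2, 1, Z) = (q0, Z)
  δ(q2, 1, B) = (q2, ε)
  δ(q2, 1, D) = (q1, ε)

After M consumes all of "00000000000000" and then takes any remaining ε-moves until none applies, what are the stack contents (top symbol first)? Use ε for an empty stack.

CZ

(q0, 00000000000000, Z) ⊢ (q1, 00000000000000, CZ) ⊢ (q0, 0000000000000, Z) ⊢ (q1, 0000000000000, CZ) ⊢ (q0, 000000000000, Z) ⊢ (q1, 000000000000, CZ) ⊢ (q0, 00000000000, Z) ⊢ (q1, 00000000000, CZ) ⊢ (q0, 0000000000, Z) ⊢ (q1, 0000000000, CZ) ⊢ (q0, 000000000, Z) ⊢ (q1, 000000000, CZ) ⊢ (q0, 00000000, Z) ⊢ (q1, 00000000, CZ) ⊢ (q0, 0000000, Z) ⊢ (q1, 0000000, CZ) ⊢ (q0, 000000, Z) ⊢ (q1, 000000, CZ) ⊢ (q0, 00000, Z) ⊢ (q1, 00000, CZ) ⊢ (q0, 0000, Z) ⊢ (q1, 0000, CZ) ⊢ (q0, 000, Z) ⊢ (q1, 000, CZ) ⊢ (q0, 00, Z) ⊢ (q1, 00, CZ) ⊢ (q0, 0, Z) ⊢ (q1, 0, CZ) ⊢ (q0, ε, Z) ⊢ (q1, ε, CZ)
All input consumed in state q1 with stack CZ.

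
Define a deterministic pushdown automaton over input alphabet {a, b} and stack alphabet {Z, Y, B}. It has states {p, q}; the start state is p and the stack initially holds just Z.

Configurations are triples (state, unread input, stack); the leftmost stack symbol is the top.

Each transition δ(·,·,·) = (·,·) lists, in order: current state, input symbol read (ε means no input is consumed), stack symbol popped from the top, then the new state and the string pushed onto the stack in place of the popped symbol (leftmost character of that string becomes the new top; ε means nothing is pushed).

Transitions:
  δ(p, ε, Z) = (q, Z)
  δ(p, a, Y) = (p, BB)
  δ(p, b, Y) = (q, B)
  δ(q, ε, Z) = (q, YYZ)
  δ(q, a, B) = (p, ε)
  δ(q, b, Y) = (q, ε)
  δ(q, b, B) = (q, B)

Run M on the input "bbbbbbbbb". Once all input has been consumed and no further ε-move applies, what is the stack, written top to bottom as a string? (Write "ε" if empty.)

YZ

(p, bbbbbbbbb, Z)
  ε-move, top Z: go to q, push Z → (q, bbbbbbbbb, Z)
  ε-move, top Z: go to q, push YYZ → (q, bbbbbbbbb, YYZ)
  read b, top Y: go to q, push ε → (q, bbbbbbbb, YZ)
  read b, top Y: go to q, push ε → (q, bbbbbbb, Z)
  ε-move, top Z: go to q, push YYZ → (q, bbbbbbb, YYZ)
  read b, top Y: go to q, push ε → (q, bbbbbb, YZ)
  read b, top Y: go to q, push ε → (q, bbbbb, Z)
  ε-move, top Z: go to q, push YYZ → (q, bbbbb, YYZ)
  read b, top Y: go to q, push ε → (q, bbbb, YZ)
  read b, top Y: go to q, push ε → (q, bbb, Z)
  ε-move, top Z: go to q, push YYZ → (q, bbb, YYZ)
  read b, top Y: go to q, push ε → (q, bb, YZ)
  read b, top Y: go to q, push ε → (q, b, Z)
  ε-move, top Z: go to q, push YYZ → (q, b, YYZ)
  read b, top Y: go to q, push ε → (q, ε, YZ)
All input consumed in state q with stack YZ.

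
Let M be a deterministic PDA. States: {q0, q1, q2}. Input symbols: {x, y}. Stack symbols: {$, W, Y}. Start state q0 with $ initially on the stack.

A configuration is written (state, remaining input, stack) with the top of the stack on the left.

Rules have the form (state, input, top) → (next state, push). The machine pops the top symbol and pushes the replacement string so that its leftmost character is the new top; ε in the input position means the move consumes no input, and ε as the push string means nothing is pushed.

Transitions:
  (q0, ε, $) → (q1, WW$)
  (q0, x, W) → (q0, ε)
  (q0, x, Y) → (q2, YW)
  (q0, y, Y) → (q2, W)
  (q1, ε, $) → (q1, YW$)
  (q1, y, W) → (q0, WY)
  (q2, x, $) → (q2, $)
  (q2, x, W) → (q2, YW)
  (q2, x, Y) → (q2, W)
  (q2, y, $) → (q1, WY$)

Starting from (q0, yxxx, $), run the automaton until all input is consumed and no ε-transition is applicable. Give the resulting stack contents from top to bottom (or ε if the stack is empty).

(q0, yxxx, $) ⊢ (q1, yxxx, WW$) ⊢ (q0, xxx, WYW$) ⊢ (q0, xx, YW$) ⊢ (q2, x, YWW$) ⊢ (q2, ε, WWW$)
All input consumed in state q2 with stack WWW$.

WWW$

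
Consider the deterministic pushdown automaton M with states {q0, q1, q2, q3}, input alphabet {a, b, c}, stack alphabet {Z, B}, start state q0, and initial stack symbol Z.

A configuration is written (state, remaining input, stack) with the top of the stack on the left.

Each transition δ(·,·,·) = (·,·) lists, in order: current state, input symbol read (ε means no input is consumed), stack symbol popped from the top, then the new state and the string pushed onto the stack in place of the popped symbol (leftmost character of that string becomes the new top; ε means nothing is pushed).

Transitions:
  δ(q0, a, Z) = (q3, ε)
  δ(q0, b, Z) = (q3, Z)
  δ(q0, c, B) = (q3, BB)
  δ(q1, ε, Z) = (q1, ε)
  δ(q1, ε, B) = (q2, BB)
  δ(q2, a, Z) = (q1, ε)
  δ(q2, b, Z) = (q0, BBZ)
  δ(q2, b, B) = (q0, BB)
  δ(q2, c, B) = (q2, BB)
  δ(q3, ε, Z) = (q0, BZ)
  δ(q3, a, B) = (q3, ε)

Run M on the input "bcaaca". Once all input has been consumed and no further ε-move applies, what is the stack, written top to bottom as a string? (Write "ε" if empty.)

BZ

(q0, bcaaca, Z)
  read b, top Z: go to q3, push Z → (q3, caaca, Z)
  ε-move, top Z: go to q0, push BZ → (q0, caaca, BZ)
  read c, top B: go to q3, push BB → (q3, aaca, BBZ)
  read a, top B: go to q3, push ε → (q3, aca, BZ)
  read a, top B: go to q3, push ε → (q3, ca, Z)
  ε-move, top Z: go to q0, push BZ → (q0, ca, BZ)
  read c, top B: go to q3, push BB → (q3, a, BBZ)
  read a, top B: go to q3, push ε → (q3, ε, BZ)
All input consumed in state q3 with stack BZ.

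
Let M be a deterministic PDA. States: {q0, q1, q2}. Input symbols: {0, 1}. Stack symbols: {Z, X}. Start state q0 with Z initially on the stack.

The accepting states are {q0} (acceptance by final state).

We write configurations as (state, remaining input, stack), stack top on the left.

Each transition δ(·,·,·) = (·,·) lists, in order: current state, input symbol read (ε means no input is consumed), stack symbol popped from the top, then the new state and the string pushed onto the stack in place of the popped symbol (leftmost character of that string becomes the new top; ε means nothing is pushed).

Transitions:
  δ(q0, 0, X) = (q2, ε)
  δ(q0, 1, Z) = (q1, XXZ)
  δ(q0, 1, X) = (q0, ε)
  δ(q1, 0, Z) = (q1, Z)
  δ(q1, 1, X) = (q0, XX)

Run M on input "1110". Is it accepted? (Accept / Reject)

(q0, 1110, Z) ⊢ (q1, 110, XXZ) ⊢ (q0, 10, XXXZ) ⊢ (q0, 0, XXZ) ⊢ (q2, ε, XZ)
All input consumed; state q2 ∉ F and no further ε-move applies.

Reject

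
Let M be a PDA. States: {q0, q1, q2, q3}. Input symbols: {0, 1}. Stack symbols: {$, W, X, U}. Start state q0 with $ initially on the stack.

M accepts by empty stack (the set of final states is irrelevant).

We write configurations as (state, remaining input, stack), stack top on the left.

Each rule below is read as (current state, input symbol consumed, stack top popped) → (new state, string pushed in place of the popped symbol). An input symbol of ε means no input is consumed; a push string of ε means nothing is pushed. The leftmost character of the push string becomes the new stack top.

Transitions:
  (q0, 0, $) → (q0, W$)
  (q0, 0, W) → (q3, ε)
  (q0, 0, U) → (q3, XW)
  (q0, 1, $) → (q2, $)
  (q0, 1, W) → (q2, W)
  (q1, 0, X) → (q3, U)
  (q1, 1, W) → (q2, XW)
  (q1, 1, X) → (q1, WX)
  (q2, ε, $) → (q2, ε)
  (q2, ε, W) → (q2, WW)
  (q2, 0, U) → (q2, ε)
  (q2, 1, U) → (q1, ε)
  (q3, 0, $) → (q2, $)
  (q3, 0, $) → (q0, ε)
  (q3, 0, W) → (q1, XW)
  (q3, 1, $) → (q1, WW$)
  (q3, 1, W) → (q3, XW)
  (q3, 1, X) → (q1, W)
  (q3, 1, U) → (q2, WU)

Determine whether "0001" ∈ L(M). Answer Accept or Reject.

No computation consumes all input and empties the stack.

Reject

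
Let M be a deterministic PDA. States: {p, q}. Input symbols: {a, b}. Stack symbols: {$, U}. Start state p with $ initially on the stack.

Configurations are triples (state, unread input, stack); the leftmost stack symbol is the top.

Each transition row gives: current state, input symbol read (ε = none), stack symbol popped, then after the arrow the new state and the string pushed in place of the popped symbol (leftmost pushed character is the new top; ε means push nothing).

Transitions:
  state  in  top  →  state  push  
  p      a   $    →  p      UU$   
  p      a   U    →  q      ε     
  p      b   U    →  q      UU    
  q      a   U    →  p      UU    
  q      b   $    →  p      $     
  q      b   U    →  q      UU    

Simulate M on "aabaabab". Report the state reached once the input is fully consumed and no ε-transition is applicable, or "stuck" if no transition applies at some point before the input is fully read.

(p, aabaabab, $)
  read a, top $: go to p, push UU$ → (p, abaabab, UU$)
  read a, top U: go to q, push ε → (q, baabab, U$)
  read b, top U: go to q, push UU → (q, aabab, UU$)
  read a, top U: go to p, push UU → (p, abab, UUU$)
  read a, top U: go to q, push ε → (q, bab, UU$)
  read b, top U: go to q, push UU → (q, ab, UUU$)
  read a, top U: go to p, push UU → (p, b, UUUU$)
  read b, top U: go to q, push UU → (q, ε, UUUUU$)
All input consumed; M is in state q.

q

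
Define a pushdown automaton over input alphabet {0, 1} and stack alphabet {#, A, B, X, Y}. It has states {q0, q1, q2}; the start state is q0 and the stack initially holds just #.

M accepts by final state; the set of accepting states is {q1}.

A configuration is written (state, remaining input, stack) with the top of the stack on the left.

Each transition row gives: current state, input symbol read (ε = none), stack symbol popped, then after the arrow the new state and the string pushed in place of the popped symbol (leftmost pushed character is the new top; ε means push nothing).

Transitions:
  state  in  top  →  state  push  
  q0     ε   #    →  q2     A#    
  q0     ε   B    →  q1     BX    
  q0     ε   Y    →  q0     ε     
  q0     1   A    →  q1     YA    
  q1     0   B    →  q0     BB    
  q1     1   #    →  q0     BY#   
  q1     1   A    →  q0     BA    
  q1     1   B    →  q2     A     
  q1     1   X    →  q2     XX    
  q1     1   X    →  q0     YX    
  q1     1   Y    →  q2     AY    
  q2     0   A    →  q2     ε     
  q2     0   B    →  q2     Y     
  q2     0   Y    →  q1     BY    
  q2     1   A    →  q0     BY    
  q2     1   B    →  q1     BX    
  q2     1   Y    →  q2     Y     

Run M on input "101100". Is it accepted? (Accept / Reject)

Accept

One accepting computation: (q0, 101100, #) ⊢ (q2, 101100, A#) ⊢ (q0, 01100, BY#) ⊢ (q1, 01100, BXY#) ⊢ (q0, 1100, BBXY#) ⊢ (q1, 1100, BXBXY#) ⊢ (q2, 100, AXBXY#) ⊢ (q0, 00, BYXBXY#) ⊢ (q1, 00, BXYXBXY#) ⊢ (q0, 0, BBXYXBXY#) ⊢ (q1, 0, BXBXYXBXY#) ⊢ (q0, ε, BBXBXYXBXY#) ⊢ (q1, ε, BXBXBXYXBXY#)
All input consumed and state q1 ∈ F.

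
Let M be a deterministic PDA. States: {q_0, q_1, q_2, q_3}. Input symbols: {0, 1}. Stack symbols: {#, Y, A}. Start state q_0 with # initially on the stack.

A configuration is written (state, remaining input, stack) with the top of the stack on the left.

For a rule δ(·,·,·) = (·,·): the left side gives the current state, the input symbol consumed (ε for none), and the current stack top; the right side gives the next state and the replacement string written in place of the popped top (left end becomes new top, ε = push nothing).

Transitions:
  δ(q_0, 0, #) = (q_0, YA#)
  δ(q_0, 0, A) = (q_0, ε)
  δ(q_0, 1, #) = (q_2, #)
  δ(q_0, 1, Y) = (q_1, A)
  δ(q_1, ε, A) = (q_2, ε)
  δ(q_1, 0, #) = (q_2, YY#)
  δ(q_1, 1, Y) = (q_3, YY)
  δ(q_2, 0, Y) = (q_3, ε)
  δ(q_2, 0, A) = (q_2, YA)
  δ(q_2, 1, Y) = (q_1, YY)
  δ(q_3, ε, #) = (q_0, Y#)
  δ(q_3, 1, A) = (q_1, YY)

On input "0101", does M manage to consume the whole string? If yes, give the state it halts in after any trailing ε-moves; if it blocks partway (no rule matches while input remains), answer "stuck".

q_1

(q_0, 0101, #)
  read 0, top #: go to q_0, push YA# → (q_0, 101, YA#)
  read 1, top Y: go to q_1, push A → (q_1, 01, AA#)
  ε-move, top A: go to q_2, push ε → (q_2, 01, A#)
  read 0, top A: go to q_2, push YA → (q_2, 1, YA#)
  read 1, top Y: go to q_1, push YY → (q_1, ε, YYA#)
All input consumed; M is in state q_1.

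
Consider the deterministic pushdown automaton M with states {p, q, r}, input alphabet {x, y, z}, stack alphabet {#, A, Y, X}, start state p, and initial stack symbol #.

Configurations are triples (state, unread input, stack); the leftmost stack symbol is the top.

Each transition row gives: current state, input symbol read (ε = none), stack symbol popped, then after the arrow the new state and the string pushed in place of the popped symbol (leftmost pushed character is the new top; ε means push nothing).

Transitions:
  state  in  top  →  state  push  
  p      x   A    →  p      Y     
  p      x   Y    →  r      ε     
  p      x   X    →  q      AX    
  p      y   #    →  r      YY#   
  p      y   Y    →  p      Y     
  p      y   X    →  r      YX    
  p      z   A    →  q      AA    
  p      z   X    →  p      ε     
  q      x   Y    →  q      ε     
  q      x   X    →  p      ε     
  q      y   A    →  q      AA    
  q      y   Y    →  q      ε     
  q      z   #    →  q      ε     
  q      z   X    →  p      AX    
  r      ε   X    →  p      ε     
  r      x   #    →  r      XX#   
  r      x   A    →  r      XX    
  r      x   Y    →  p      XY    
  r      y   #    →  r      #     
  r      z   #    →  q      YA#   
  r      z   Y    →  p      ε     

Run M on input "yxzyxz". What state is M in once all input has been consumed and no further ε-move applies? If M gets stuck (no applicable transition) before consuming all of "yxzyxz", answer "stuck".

p

(p, yxzyxz, #)
  read y, top #: go to r, push YY# → (r, xzyxz, YY#)
  read x, top Y: go to p, push XY → (p, zyxz, XYY#)
  read z, top X: go to p, push ε → (p, yxz, YY#)
  read y, top Y: go to p, push Y → (p, xz, YY#)
  read x, top Y: go to r, push ε → (r, z, Y#)
  read z, top Y: go to p, push ε → (p, ε, #)
All input consumed; M is in state p.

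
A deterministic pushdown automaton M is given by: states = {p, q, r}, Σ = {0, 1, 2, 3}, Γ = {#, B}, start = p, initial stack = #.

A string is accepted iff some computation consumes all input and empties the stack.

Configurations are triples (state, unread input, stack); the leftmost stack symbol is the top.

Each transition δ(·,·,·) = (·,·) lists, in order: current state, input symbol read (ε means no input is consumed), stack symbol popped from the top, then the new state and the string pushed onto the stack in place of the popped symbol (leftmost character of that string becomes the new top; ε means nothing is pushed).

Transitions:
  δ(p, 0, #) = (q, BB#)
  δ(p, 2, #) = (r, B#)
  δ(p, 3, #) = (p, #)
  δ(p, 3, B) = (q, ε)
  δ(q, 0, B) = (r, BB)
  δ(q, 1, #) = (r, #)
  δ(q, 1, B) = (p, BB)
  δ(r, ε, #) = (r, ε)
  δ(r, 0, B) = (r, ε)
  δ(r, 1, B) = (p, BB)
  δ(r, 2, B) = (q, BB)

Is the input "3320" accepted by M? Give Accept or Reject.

(p, 3320, #)
  read 3, top #: go to p, push # → (p, 320, #)
  read 3, top #: go to p, push # → (p, 20, #)
  read 2, top #: go to r, push B# → (r, 0, B#)
  read 0, top B: go to r, push ε → (r, ε, #)
  ε-move, top #: go to r, push ε → (r, ε, ε)
All input consumed and the stack is empty.

Accept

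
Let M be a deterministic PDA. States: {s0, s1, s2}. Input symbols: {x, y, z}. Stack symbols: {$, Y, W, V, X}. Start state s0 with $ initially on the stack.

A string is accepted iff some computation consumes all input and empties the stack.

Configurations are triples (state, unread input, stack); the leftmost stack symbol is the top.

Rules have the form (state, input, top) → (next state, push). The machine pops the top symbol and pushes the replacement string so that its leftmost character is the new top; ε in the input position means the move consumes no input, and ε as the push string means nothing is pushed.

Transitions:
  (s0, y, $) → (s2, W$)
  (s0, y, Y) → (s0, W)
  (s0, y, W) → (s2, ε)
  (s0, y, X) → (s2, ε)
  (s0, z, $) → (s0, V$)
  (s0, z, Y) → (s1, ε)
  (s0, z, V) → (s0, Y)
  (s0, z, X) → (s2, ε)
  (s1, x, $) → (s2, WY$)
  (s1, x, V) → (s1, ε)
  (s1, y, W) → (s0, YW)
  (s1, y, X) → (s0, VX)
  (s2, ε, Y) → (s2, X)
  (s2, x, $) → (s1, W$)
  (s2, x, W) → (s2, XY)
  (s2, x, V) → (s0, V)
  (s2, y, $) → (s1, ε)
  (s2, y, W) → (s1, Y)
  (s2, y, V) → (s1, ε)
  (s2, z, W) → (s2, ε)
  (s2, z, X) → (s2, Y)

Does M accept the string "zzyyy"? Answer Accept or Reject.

Accept

(s0, zzyyy, $) ⊢ (s0, zyyy, V$) ⊢ (s0, yyy, Y$) ⊢ (s0, yy, W$) ⊢ (s2, y, $) ⊢ (s1, ε, ε)
All input consumed and the stack is empty.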